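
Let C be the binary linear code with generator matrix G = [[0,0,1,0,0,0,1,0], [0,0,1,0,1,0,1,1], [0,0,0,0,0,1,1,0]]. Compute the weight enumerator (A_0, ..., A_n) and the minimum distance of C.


Weight distribution: A_0 = 1, A_2 = 4, A_4 = 3. Minimum distance d = 2.

Enumerate all 2^3 = 8 messages m ∈ F_2^3.
For each, compute codeword c = mG in F_2^8, then tally its weight.
  m = 000 → c = 00000000, weight = 0.
  m = 100 → c = 00100010, weight = 2.
  m = 010 → c = 00101011, weight = 4.
  m = 110 → c = 00001001, weight = 2.
  m = 001 → c = 00000110, weight = 2.
  m = 101 → c = 00100100, weight = 2.
  m = 011 → c = 00101101, weight = 4.
  m = 111 → c = 00001111, weight = 4.
Tally weights:
  weight 0: 1 codewords.
  weight 2: 4 codewords.
  weight 4: 3 codewords.
Minimum distance d = smallest w > 0 with A_w > 0 = 2.
Sanity: Σ A_w = 8 = 2^3 = 8 ✓.


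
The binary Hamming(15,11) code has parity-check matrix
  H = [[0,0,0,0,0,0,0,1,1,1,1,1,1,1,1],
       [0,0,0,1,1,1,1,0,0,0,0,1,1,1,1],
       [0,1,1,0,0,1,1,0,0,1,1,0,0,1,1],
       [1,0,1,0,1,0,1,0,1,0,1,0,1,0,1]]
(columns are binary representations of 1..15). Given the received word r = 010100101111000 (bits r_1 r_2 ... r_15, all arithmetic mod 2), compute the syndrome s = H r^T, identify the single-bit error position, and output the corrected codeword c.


s = (0, 1, 0, 1)^T, error position = 5, corrected codeword c = 010110101111000

Compute s = H r^T mod 2 one row at a time:
  s_1 = 0 + 1 + 1 + 1 + 1 + 0 + 0 + 0 = 4 ≡ 0 (mod 2).
  s_2 = 1 + 0 + 0 + 1 + 1 + 0 + 0 + 0 = 3 ≡ 1 (mod 2).
  s_3 = 1 + 0 + 0 + 1 + 1 + 1 + 0 + 0 = 4 ≡ 0 (mod 2).
  s_4 = 0 + 0 + 0 + 1 + 1 + 1 + 0 + 0 = 3 ≡ 1 (mod 2).
s = (0, 1, 0, 1)^T — this equals column 5 of H (binary 0101), so error is at position 5.
Correct: flip bit 5 of r = 010100101111000 to get c = 010110101111000.


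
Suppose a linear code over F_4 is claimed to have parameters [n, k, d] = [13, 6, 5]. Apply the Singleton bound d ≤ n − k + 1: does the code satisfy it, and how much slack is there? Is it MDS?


Singleton RHS = n − k + 1 = 8, slack = 3, bound satisfied, not MDS.

Singleton bound: d ≤ n − k + 1.
Here n = 13, k = 6, so n − k + 1 = 8.
Given d = 5, check d ≤ 8: YES.
Slack = (n − k + 1) − d = 3.
The code is NOT MDS (slack = 3 > 0).
Description: the claimed parameters are [13, 6, 5]_4; such a code would be non-MDS.


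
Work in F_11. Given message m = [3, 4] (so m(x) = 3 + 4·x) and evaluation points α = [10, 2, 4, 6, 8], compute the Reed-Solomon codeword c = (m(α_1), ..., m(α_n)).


c = [10, 0, 8, 5, 2]

Message polynomial: m(x) = 3 + 4·x (mod 11).
For each evaluation point α_i, compute m(α_i) mod 11:
  α_1 = 10: Horner steps 4 → 10, so m(10) = 10.
  α_2 = 2: Horner steps 4 → 0, so m(2) = 0.
  α_3 = 4: Horner steps 4 → 8, so m(4) = 8.
  α_4 = 6: Horner steps 4 → 5, so m(6) = 5.
  α_5 = 8: Horner steps 4 → 2, so m(8) = 2.
Codeword c = [10, 0, 8, 5, 2] ∈ F_11^5.


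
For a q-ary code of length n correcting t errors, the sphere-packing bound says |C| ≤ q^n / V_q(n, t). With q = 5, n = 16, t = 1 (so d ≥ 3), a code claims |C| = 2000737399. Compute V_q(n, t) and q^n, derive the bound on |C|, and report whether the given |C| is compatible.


V_q(n, t) = 65, q^n = 152587890625, Hamming bound = 2347506009, |C| = 2000737399 ≤ bound (satisfied).

Step 1: Compute V_q(n, t) = Σ_{j=0}^1 C(n, j) (q−1)^j.
  j = 0: C(16,0)·(4)^0 = 1·1 = 1.
  j = 1: C(16,1)·(4)^1 = 16·4 = 64.
  V_q(n, t) = 1 + 64 = 65.
Step 2: q^n = 5^16 = 152587890625.
Step 3: Hamming bound ⌊q^n / V_q(n,t)⌋ = ⌊152587890625/65⌋ = 2347506009.
Step 4: Compare |C| = 2000737399 to 2347506009: satisfied.
The claimed |C| lies below the Hamming bound.


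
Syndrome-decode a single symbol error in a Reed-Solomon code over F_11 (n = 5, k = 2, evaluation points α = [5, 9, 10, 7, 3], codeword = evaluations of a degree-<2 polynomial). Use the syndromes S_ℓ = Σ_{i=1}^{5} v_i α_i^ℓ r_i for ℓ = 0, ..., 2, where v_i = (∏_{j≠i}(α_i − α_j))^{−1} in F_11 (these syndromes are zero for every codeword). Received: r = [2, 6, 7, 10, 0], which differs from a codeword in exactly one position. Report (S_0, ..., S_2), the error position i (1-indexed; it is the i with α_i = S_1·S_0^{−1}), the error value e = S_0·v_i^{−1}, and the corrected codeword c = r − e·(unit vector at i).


S = (7, 5, 2), error at position 4, error magnitude e = 6, c = [2, 6, 7, 4, 0].

Step 1: column multipliers v_i = (∏_{j≠i}(α_i − α_j))^{−1} mod 11.
  i = 1 (α = 5): (5−9)(5−10)(5−7)(5−3) = (−4)·(−5)·(−2)·2 = −80 ≡ 8, so v_1 = 8^{−1} = 7 (mod 11).
  i = 2 (α = 9): (9−5)(9−10)(9−7)(9−3) = 4·(−1)·2·6 = −48 ≡ 7, so v_2 = 7^{−1} = 8 (mod 11).
  i = 3 (α = 10): (10−5)(10−9)(10−7)(10−3) = 5·1·3·7 = 105 ≡ 6, so v_3 = 6^{−1} = 2 (mod 11).
  i = 4 (α = 7): (7−5)(7−9)(7−10)(7−3) = 2·(−2)·(−3)·4 = 48 ≡ 4, so v_4 = 4^{−1} = 3 (mod 11).
  i = 5 (α = 3): (3−5)(3−9)(3−10)(3−7) = (−2)·(−6)·(−7)·(−4) = 336 ≡ 6, so v_5 = 6^{−1} = 2 (mod 11).
  v = [7, 8, 2, 3, 2].
Step 2: syndromes of r = [2, 6, 7, 10, 0] (all sums mod 11).
  S_0 = Σ v_i r_i = 7·2 + 8·6 + 2·7 + 3·10 + 2·0 = 106 ≡ 7.
  S_1 = Σ v_i α_i r_i = 7·5·2 + 8·9·6 + 2·10·7 + 3·7·10 + 2·3·0 = 852 ≡ 5.
  α_i^2 mod 11 = [3, 4, 1, 5, 9].
  S_2 = Σ v_i α_i^2 r_i = 7·3·2 + 8·4·6 + 2·1·7 + 3·5·10 + 2·9·0 = 398 ≡ 2.
  S = (7, 5, 2) ≠ 0, so r is not a codeword (an error is present).
Step 3: locate the error. For a single error e at position i, S_ℓ = v_i·e·α_i^ℓ, so α_err = S_1/S_0.
  S_0^{−1} = 7^{−1} = 8 (mod 11), so α_err = 5·8 = 40 ≡ 7 = α_4. Error position i = 4.
  Consistency check: S_2/S_1 = 2·9 = 18 ≡ 7 = α_err ✓ (single-error assumption holds).
Step 4: error magnitude e = S_0/v_4 = S_0·∏_{j≠4}(α_4 − α_j) = 7·4 = 28 ≡ 6 (mod 11).
Step 5: correct position 4: c_4 = r_4 − e = 10 − 6 ≡ 4 (mod 11). Hence c = [2, 6, 7, 4, 0].
  Check: interpolating c through the α_i gives m(x) = 8 + 1·x (degree < 2) with m(α_i) = c_i for every i, so c is indeed a codeword.


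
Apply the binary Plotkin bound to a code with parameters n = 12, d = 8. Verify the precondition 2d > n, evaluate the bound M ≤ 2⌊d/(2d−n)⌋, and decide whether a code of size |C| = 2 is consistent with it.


Plotkin bound M ≤ 4; given |C| = 2 ≤ bound (satisfied).

Check applicability: 2d = 16, n = 12.
2d − n = 4 > 0, so Plotkin applies.
Compute d/(2d−n) = 8/4 ≈ 2.0000.
⌊d/(2d−n)⌋ = 2.
Plotkin bound: M ≤ 2·2 = 4.
Given |C| = 2, check: satisfied.
This |C| is below the Plotkin bound.


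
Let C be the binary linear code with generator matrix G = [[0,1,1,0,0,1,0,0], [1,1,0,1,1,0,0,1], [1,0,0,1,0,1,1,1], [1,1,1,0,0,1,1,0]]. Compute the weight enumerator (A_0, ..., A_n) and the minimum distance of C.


Weight distribution: A_0 = 1, A_2 = 1, A_3 = 4, A_4 = 3, A_5 = 4, A_6 = 3. Minimum distance d = 2.

Enumerate all 2^4 = 16 messages m ∈ F_2^4.
For each, compute codeword c = mG in F_2^8, then tally its weight.
  m = 0000 → c = 00000000, weight = 0.
  m = 1000 → c = 01100100, weight = 3.
  m = 0100 → c = 11011001, weight = 5.
  m = 1100 → c = 10111101, weight = 6.
  m = 0010 → c = 10010111, weight = 5.
  m = 1010 → c = 11110011, weight = 6.
  m = 0110 → c = 01001110, weight = 4.
  m = 1110 → c = 00101010, weight = 3.
  m = 0001 → c = 11100110, weight = 5.
  m = 1001 → c = 10000010, weight = 2.
  m = 0101 → c = 00111111, weight = 6.
  m = 1101 → c = 01011011, weight = 5.
  m = 0011 → c = 01110001, weight = 4.
  m = 1011 → c = 00010101, weight = 3.
  m = 0111 → c = 10101000, weight = 3.
  m = 1111 → c = 11001100, weight = 4.
Tally weights:
  weight 0: 1 codewords.
  weight 2: 1 codewords.
  weight 3: 4 codewords.
  weight 4: 3 codewords.
  weight 5: 4 codewords.
  weight 6: 3 codewords.
Minimum distance d = smallest w > 0 with A_w > 0 = 2.
Sanity: Σ A_w = 16 = 2^4 = 16 ✓.


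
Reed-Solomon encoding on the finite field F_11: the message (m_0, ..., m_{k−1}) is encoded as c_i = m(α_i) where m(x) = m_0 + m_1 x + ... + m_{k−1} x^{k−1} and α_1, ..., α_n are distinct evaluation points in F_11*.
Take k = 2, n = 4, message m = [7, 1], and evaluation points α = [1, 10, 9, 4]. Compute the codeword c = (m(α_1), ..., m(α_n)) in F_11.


c = [8, 6, 5, 0]

Message polynomial: m(x) = 7 + 1·x (mod 11).
For each evaluation point α_i, compute m(α_i) mod 11:
  α_1 = 1: Horner steps 1 → 8, so m(1) = 8.
  α_2 = 10: Horner steps 1 → 6, so m(10) = 6.
  α_3 = 9: Horner steps 1 → 5, so m(9) = 5.
  α_4 = 4: Horner steps 1 → 0, so m(4) = 0.
Codeword c = [8, 6, 5, 0] ∈ F_11^4.


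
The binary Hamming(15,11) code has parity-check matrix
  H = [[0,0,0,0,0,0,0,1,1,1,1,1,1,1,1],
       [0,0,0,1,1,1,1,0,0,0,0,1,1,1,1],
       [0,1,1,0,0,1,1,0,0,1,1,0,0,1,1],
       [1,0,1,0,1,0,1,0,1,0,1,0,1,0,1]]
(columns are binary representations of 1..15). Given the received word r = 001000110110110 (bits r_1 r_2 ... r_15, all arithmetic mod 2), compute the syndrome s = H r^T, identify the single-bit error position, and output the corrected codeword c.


s = (1, 1, 1, 0)^T, error position = 14, corrected codeword c = 001000110110100

Compute s = H r^T mod 2 one row at a time:
  s_1 = 1 + 0 + 1 + 1 + 0 + 1 + 1 + 0 = 5 ≡ 1 (mod 2).
  s_2 = 0 + 0 + 0 + 1 + 0 + 1 + 1 + 0 = 3 ≡ 1 (mod 2).
  s_3 = 0 + 1 + 0 + 1 + 1 + 1 + 1 + 0 = 5 ≡ 1 (mod 2).
  s_4 = 0 + 1 + 0 + 1 + 0 + 1 + 1 + 0 = 4 ≡ 0 (mod 2).
s = (1, 1, 1, 0)^T — this equals column 14 of H (binary 1110), so error is at position 14.
Correct: flip bit 14 of r = 001000110110110 to get c = 001000110110100.


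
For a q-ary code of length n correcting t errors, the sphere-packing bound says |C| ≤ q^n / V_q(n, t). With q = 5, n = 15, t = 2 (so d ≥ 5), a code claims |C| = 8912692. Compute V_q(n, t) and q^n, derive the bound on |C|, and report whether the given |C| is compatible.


V_q(n, t) = 1741, q^n = 30517578125, Hamming bound = 17528764, |C| = 8912692 ≤ bound (satisfied).

Step 1: Compute V_q(n, t) = Σ_{j=0}^2 C(n, j) (q−1)^j.
  j = 0: C(15,0)·(4)^0 = 1·1 = 1.
  j = 1: C(15,1)·(4)^1 = 15·4 = 60.
  j = 2: C(15,2)·(4)^2 = 105·16 = 1680.
  V_q(n, t) = 1 + 60 + 1680 = 1741.
Step 2: q^n = 5^15 = 30517578125.
Step 3: Hamming bound ⌊q^n / V_q(n,t)⌋ = ⌊30517578125/1741⌋ = 17528764.
Step 4: Compare |C| = 8912692 to 17528764: satisfied.
The claimed |C| lies below the Hamming bound.


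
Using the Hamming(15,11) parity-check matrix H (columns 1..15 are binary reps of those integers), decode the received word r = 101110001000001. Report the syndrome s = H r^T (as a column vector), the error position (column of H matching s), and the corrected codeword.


s = (0, 1, 0, 1)^T, error position = 5, corrected codeword c = 101100001000001

Compute s = H r^T mod 2 one row at a time:
  s_1 = 0 + 1 + 0 + 0 + 0 + 0 + 0 + 1 = 2 ≡ 0 (mod 2).
  s_2 = 1 + 1 + 0 + 0 + 0 + 0 + 0 + 1 = 3 ≡ 1 (mod 2).
  s_3 = 0 + 1 + 0 + 0 + 0 + 0 + 0 + 1 = 2 ≡ 0 (mod 2).
  s_4 = 1 + 1 + 1 + 0 + 1 + 0 + 0 + 1 = 5 ≡ 1 (mod 2).
s = (0, 1, 0, 1)^T — this equals column 5 of H (binary 0101), so error is at position 5.
Correct: flip bit 5 of r = 101110001000001 to get c = 101100001000001.


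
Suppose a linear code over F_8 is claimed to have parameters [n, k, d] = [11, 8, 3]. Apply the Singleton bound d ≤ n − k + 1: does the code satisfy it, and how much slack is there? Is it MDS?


Singleton RHS = n − k + 1 = 4, slack = 1, bound satisfied, not MDS.

Singleton bound: d ≤ n − k + 1.
Here n = 11, k = 8, so n − k + 1 = 4.
Given d = 3, check d ≤ 4: YES.
Slack = (n − k + 1) − d = 1.
The code is NOT MDS (slack = 1 > 0).
Description: the claimed parameters are [11, 8, 3]_8; such a code would be non-MDS.


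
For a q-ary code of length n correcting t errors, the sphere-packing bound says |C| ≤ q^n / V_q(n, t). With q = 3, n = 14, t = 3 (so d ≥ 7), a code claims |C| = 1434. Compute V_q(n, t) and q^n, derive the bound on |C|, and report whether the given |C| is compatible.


V_q(n, t) = 3305, q^n = 4782969, Hamming bound = 1447, |C| = 1434 ≤ bound (satisfied).

Step 1: Compute V_q(n, t) = Σ_{j=0}^3 C(n, j) (q−1)^j.
  j = 0: C(14,0)·(2)^0 = 1·1 = 1.
  j = 1: C(14,1)·(2)^1 = 14·2 = 28.
  j = 2: C(14,2)·(2)^2 = 91·4 = 364.
  j = 3: C(14,3)·(2)^3 = 364·8 = 2912.
  V_q(n, t) = 1 + 28 + 364 + 2912 = 3305.
Step 2: q^n = 3^14 = 4782969.
Step 3: Hamming bound ⌊q^n / V_q(n,t)⌋ = ⌊4782969/3305⌋ = 1447.
Step 4: Compare |C| = 1434 to 1447: satisfied.
The claimed |C| lies below the Hamming bound.


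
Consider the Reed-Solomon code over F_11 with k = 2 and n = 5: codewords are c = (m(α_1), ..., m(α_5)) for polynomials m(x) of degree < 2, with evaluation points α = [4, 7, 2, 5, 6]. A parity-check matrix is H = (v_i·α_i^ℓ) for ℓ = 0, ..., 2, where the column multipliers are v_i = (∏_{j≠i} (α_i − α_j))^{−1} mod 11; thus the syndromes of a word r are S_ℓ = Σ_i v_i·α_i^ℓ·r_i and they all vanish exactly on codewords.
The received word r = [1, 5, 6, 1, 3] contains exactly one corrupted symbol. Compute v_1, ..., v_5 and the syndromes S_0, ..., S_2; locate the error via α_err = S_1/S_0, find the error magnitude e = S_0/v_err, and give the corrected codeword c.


S = (9, 3, 1), error at position 1, error magnitude e = 2, c = [10, 5, 6, 1, 3].

Step 1: column multipliers v_i = (∏_{j≠i}(α_i − α_j))^{−1} mod 11.
  i = 1 (α = 4): (4−7)(4−2)(4−5)(4−6) = (−3)·2·(−1)·(−2) = −12 ≡ 10, so v_1 = 10^{−1} = 10 (mod 11).
  i = 2 (α = 7): (7−4)(7−2)(7−5)(7−6) = 3·5·2·1 = 30 ≡ 8, so v_2 = 8^{−1} = 7 (mod 11).
  i = 3 (α = 2): (2−4)(2−7)(2−5)(2−6) = (−2)·(−5)·(−3)·(−4) = 120 ≡ 10, so v_3 = 10^{−1} = 10 (mod 11).
  i = 4 (α = 5): (5−4)(5−7)(5−2)(5−6) = 1·(−2)·3·(−1) = 6 ≡ 6, so v_4 = 6^{−1} = 2 (mod 11).
  i = 5 (α = 6): (6−4)(6−7)(6−2)(6−5) = 2·(−1)·4·1 = −8 ≡ 3, so v_5 = 3^{−1} = 4 (mod 11).
  v = [10, 7, 10, 2, 4].
Step 2: syndromes of r = [1, 5, 6, 1, 3] (all sums mod 11).
  S_0 = Σ v_i r_i = 10·1 + 7·5 + 10·6 + 2·1 + 4·3 = 119 ≡ 9.
  S_1 = Σ v_i α_i r_i = 10·4·1 + 7·7·5 + 10·2·6 + 2·5·1 + 4·6·3 = 487 ≡ 3.
  α_i^2 mod 11 = [5, 5, 4, 3, 3].
  S_2 = Σ v_i α_i^2 r_i = 10·5·1 + 7·5·5 + 10·4·6 + 2·3·1 + 4·3·3 = 507 ≡ 1.
  S = (9, 3, 1) ≠ 0, so r is not a codeword (an error is present).
Step 3: locate the error. For a single error e at position i, S_ℓ = v_i·e·α_i^ℓ, so α_err = S_1/S_0.
  S_0^{−1} = 9^{−1} = 5 (mod 11), so α_err = 3·5 = 15 ≡ 4 = α_1. Error position i = 1.
  Consistency check: S_2/S_1 = 1·4 = 4 ≡ 4 = α_err ✓ (single-error assumption holds).
Step 4: error magnitude e = S_0/v_1 = S_0·∏_{j≠1}(α_1 − α_j) = 9·10 = 90 ≡ 2 (mod 11).
Step 5: correct position 1: c_1 = r_1 − e = 1 − 2 ≡ 10 (mod 11). Hence c = [10, 5, 6, 1, 3].
  Check: interpolating c through the α_i gives m(x) = 2 + 2·x (degree < 2) with m(α_i) = c_i for every i, so c is indeed a codeword.


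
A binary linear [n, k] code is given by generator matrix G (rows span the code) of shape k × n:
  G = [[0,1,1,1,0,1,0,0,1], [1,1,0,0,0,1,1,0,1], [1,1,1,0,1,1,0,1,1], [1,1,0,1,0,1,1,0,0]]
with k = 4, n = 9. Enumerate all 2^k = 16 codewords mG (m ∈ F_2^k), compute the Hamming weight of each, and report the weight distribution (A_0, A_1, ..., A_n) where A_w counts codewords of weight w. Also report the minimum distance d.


Weight distribution: A_0 = 1, A_2 = 1, A_3 = 1, A_4 = 5, A_5 = 4, A_6 = 1, A_7 = 3. Minimum distance d = 2.

Enumerate all 2^4 = 16 messages m ∈ F_2^4.
For each, compute codeword c = mG in F_2^9, then tally its weight.
  m = 0000 → c = 000000000, weight = 0.
  m = 1000 → c = 011101001, weight = 5.
  m = 0100 → c = 110001101, weight = 5.
  m = 1100 → c = 101100100, weight = 4.
  m = 0010 → c = 111011011, weight = 7.
  m = 1010 → c = 100110010, weight = 4.
  m = 0110 → c = 001010110, weight = 4.
  m = 1110 → c = 010111111, weight = 7.
  m = 0001 → c = 110101100, weight = 5.
  m = 1001 → c = 101000101, weight = 4.
  m = 0101 → c = 000100001, weight = 2.
  m = 1101 → c = 011001000, weight = 3.
  m = 0011 → c = 001110111, weight = 6.
  m = 1011 → c = 010011110, weight = 5.
  m = 0111 → c = 111111010, weight = 7.
  m = 1111 → c = 100010011, weight = 4.
Tally weights:
  weight 0: 1 codewords.
  weight 2: 1 codewords.
  weight 3: 1 codewords.
  weight 4: 5 codewords.
  weight 5: 4 codewords.
  weight 6: 1 codewords.
  weight 7: 3 codewords.
Minimum distance d = smallest w > 0 with A_w > 0 = 2.
Sanity: Σ A_w = 16 = 2^4 = 16 ✓.


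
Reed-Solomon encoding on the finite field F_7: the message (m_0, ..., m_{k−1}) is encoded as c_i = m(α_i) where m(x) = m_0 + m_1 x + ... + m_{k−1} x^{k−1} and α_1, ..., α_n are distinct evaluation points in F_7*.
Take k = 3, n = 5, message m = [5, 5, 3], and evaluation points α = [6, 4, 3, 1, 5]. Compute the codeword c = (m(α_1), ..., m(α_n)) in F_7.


c = [3, 3, 5, 6, 0]

Message polynomial: m(x) = 5 + 5·x + 3·x^2 (mod 7).
For each evaluation point α_i, compute m(α_i) mod 7:
  α_1 = 6: Horner steps 3 → 2 → 3, so m(6) = 3.
  α_2 = 4: Horner steps 3 → 3 → 3, so m(4) = 3.
  α_3 = 3: Horner steps 3 → 0 → 5, so m(3) = 5.
  α_4 = 1: Horner steps 3 → 1 → 6, so m(1) = 6.
  α_5 = 5: Horner steps 3 → 6 → 0, so m(5) = 0.
Codeword c = [3, 3, 5, 6, 0] ∈ F_7^5.


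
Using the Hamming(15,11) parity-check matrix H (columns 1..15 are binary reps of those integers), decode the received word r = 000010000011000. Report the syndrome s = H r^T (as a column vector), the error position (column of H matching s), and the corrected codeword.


s = (0, 0, 1, 0)^T, error position = 2, corrected codeword c = 010010000011000

Compute s = H r^T mod 2 one row at a time:
  s_1 = 0 + 0 + 0 + 1 + 1 + 0 + 0 + 0 = 2 ≡ 0 (mod 2).
  s_2 = 0 + 1 + 0 + 0 + 1 + 0 + 0 + 0 = 2 ≡ 0 (mod 2).
  s_3 = 0 + 0 + 0 + 0 + 0 + 1 + 0 + 0 = 1 ≡ 1 (mod 2).
  s_4 = 0 + 0 + 1 + 0 + 0 + 1 + 0 + 0 = 2 ≡ 0 (mod 2).
s = (0, 0, 1, 0)^T — this equals column 2 of H (binary 0010), so error is at position 2.
Correct: flip bit 2 of r = 000010000011000 to get c = 010010000011000.


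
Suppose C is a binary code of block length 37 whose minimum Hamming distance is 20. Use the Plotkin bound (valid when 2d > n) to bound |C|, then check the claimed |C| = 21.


Plotkin bound M ≤ 12; given |C| = 21 > bound (violated).

Check applicability: 2d = 40, n = 37.
2d − n = 3 > 0, so Plotkin applies.
Compute d/(2d−n) = 20/3 ≈ 6.6667.
⌊d/(2d−n)⌋ = 6.
Plotkin bound: M ≤ 2·6 = 12.
Given |C| = 21, check: VIOLATED.
This |C| is above the Plotkin bound, so no binary code with n = 37, d = 20 and 21 codewords exists.


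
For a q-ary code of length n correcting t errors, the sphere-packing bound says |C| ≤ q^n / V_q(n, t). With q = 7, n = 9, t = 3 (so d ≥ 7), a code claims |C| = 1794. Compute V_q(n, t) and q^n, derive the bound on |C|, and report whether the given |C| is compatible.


V_q(n, t) = 19495, q^n = 40353607, Hamming bound = 2069, |C| = 1794 ≤ bound (satisfied).

Step 1: Compute V_q(n, t) = Σ_{j=0}^3 C(n, j) (q−1)^j.
  j = 0: C(9,0)·(6)^0 = 1·1 = 1.
  j = 1: C(9,1)·(6)^1 = 9·6 = 54.
  j = 2: C(9,2)·(6)^2 = 36·36 = 1296.
  j = 3: C(9,3)·(6)^3 = 84·216 = 18144.
  V_q(n, t) = 1 + 54 + 1296 + 18144 = 19495.
Step 2: q^n = 7^9 = 40353607.
Step 3: Hamming bound ⌊q^n / V_q(n,t)⌋ = ⌊40353607/19495⌋ = 2069.
Step 4: Compare |C| = 1794 to 2069: satisfied.
The claimed |C| lies below the Hamming bound.


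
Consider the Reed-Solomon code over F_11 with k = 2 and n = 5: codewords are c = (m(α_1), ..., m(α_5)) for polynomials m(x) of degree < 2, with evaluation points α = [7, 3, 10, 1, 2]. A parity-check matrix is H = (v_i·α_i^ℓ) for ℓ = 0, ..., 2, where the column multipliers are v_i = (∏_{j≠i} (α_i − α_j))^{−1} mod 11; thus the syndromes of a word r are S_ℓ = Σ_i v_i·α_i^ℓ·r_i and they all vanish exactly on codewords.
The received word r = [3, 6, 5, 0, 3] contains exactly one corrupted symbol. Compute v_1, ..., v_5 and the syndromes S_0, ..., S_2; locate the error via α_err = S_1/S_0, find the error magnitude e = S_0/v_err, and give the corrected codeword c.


S = (6, 9, 8), error at position 1, error magnitude e = 7, c = [7, 6, 5, 0, 3].

Step 1: column multipliers v_i = (∏_{j≠i}(α_i − α_j))^{−1} mod 11.
  i = 1 (α = 7): (7−3)(7−10)(7−1)(7−2) = 4·(−3)·6·5 = −360 ≡ 3, so v_1 = 3^{−1} = 4 (mod 11).
  i = 2 (α = 3): (3−7)(3−10)(3−1)(3−2) = (−4)·(−7)·2·1 = 56 ≡ 1, so v_2 = 1^{−1} = 1 (mod 11).
  i = 3 (α = 10): (10−7)(10−3)(10−1)(10−2) = 3·7·9·8 = 1512 ≡ 5, so v_3 = 5^{−1} = 9 (mod 11).
  i = 4 (α = 1): (1−7)(1−3)(1−10)(1−2) = (−6)·(−2)·(−9)·(−1) = 108 ≡ 9, so v_4 = 9^{−1} = 5 (mod 11).
  i = 5 (α = 2): (2−7)(2−3)(2−10)(2−1) = (−5)·(−1)·(−8)·1 = −40 ≡ 4, so v_5 = 4^{−1} = 3 (mod 11).
  v = [4, 1, 9, 5, 3].
Step 2: syndromes of r = [3, 6, 5, 0, 3] (all sums mod 11).
  S_0 = Σ v_i r_i = 4·3 + 1·6 + 9·5 + 5·0 + 3·3 = 72 ≡ 6.
  S_1 = Σ v_i α_i r_i = 4·7·3 + 1·3·6 + 9·10·5 + 5·1·0 + 3·2·3 = 570 ≡ 9.
  α_i^2 mod 11 = [5, 9, 1, 1, 4].
  S_2 = Σ v_i α_i^2 r_i = 4·5·3 + 1·9·6 + 9·1·5 + 5·1·0 + 3·4·3 = 195 ≡ 8.
  S = (6, 9, 8) ≠ 0, so r is not a codeword (an error is present).
Step 3: locate the error. For a single error e at position i, S_ℓ = v_i·e·α_i^ℓ, so α_err = S_1/S_0.
  S_0^{−1} = 6^{−1} = 2 (mod 11), so α_err = 9·2 = 18 ≡ 7 = α_1. Error position i = 1.
  Consistency check: S_2/S_1 = 8·5 = 40 ≡ 7 = α_err ✓ (single-error assumption holds).
Step 4: error magnitude e = S_0/v_1 = S_0·∏_{j≠1}(α_1 − α_j) = 6·3 = 18 ≡ 7 (mod 11).
Step 5: correct position 1: c_1 = r_1 − e = 3 − 7 ≡ 7 (mod 11). Hence c = [7, 6, 5, 0, 3].
  Check: interpolating c through the α_i gives m(x) = 8 + 3·x (degree < 2) with m(α_i) = c_i for every i, so c is indeed a codeword.


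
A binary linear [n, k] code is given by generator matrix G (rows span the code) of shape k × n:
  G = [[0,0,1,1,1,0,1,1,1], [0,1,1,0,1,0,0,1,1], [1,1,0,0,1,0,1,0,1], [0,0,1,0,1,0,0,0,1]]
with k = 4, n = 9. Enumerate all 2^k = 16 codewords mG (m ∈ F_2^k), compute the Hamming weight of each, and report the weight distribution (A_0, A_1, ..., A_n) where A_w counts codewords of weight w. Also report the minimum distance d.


Weight distribution: A_0 = 1, A_2 = 1, A_3 = 4, A_4 = 3, A_5 = 4, A_6 = 3. Minimum distance d = 2.

Enumerate all 2^4 = 16 messages m ∈ F_2^4.
For each, compute codeword c = mG in F_2^9, then tally its weight.
  m = 0000 → c = 000000000, weight = 0.
  m = 1000 → c = 001110111, weight = 6.
  m = 0100 → c = 011010011, weight = 5.
  m = 1100 → c = 010100100, weight = 3.
  m = 0010 → c = 110010101, weight = 5.
  m = 1010 → c = 111100010, weight = 5.
  m = 0110 → c = 101000110, weight = 4.
  m = 1110 → c = 100110001, weight = 4.
  m = 0001 → c = 001010001, weight = 3.
  m = 1001 → c = 000100110, weight = 3.
  m = 0101 → c = 010000010, weight = 2.
  m = 1101 → c = 011110101, weight = 6.
  m = 0011 → c = 111000100, weight = 4.
  m = 1011 → c = 110110011, weight = 6.
  m = 0111 → c = 100010111, weight = 5.
  m = 1111 → c = 101100000, weight = 3.
Tally weights:
  weight 0: 1 codewords.
  weight 2: 1 codewords.
  weight 3: 4 codewords.
  weight 4: 3 codewords.
  weight 5: 4 codewords.
  weight 6: 3 codewords.
Minimum distance d = smallest w > 0 with A_w > 0 = 2.
Sanity: Σ A_w = 16 = 2^4 = 16 ✓.


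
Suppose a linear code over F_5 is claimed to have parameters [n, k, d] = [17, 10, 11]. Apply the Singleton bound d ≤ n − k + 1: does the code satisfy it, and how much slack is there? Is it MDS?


Singleton RHS = n − k + 1 = 8, slack = -3, bound violated (no such code; not MDS).

Singleton bound: d ≤ n − k + 1.
Here n = 17, k = 10, so n − k + 1 = 8.
Given d = 11, check d ≤ 8: NO.
Slack = (n − k + 1) − d = -3.
The slack is negative: d = 11 exceeds n − k + 1 = 8 by 3, so the Singleton bound is violated and no linear [17, 10, 11]_5 code can exist. In particular it is not MDS (MDS requires d = n − k + 1 exactly).
Description: the claimed parameters are [17, 10, 11]_5; such a code would be impossible (violates the Singleton bound).


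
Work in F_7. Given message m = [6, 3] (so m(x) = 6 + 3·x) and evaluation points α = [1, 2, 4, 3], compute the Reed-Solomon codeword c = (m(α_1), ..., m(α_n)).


c = [2, 5, 4, 1]

Message polynomial: m(x) = 6 + 3·x (mod 7).
For each evaluation point α_i, compute m(α_i) mod 7:
  α_1 = 1: Horner steps 3 → 2, so m(1) = 2.
  α_2 = 2: Horner steps 3 → 5, so m(2) = 5.
  α_3 = 4: Horner steps 3 → 4, so m(4) = 4.
  α_4 = 3: Horner steps 3 → 1, so m(3) = 1.
Codeword c = [2, 5, 4, 1] ∈ F_7^4.


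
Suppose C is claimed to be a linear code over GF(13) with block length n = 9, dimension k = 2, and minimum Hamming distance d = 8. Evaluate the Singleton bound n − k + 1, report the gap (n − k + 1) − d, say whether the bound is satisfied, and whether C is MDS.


Singleton RHS = n − k + 1 = 8, slack = 0, bound satisfied, MDS.

Singleton bound: d ≤ n − k + 1.
Here n = 9, k = 2, so n − k + 1 = 8.
Given d = 8, check d ≤ 8: YES.
Slack = (n − k + 1) − d = 0.
The code is MDS (slack = 0).
Description: the claimed parameters are [9, 2, 8]_13; such a code would be MDS (meets Singleton bound).


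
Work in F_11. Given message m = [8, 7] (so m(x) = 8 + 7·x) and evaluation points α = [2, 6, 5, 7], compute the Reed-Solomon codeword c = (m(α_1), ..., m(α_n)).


c = [0, 6, 10, 2]

Message polynomial: m(x) = 8 + 7·x (mod 11).
For each evaluation point α_i, compute m(α_i) mod 11:
  α_1 = 2: Horner steps 7 → 0, so m(2) = 0.
  α_2 = 6: Horner steps 7 → 6, so m(6) = 6.
  α_3 = 5: Horner steps 7 → 10, so m(5) = 10.
  α_4 = 7: Horner steps 7 → 2, so m(7) = 2.
Codeword c = [0, 6, 10, 2] ∈ F_11^4.


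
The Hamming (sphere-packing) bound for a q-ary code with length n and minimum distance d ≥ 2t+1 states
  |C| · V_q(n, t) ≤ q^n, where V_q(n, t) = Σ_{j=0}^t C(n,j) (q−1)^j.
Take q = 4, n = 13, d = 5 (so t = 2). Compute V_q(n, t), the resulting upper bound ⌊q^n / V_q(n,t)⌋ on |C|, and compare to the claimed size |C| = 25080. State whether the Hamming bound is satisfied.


V_q(n, t) = 742, q^n = 67108864, Hamming bound = 90443, |C| = 25080 ≤ bound (satisfied).

Step 1: Compute V_q(n, t) = Σ_{j=0}^2 C(n, j) (q−1)^j.
  j = 0: C(13,0)·(3)^0 = 1·1 = 1.
  j = 1: C(13,1)·(3)^1 = 13·3 = 39.
  j = 2: C(13,2)·(3)^2 = 78·9 = 702.
  V_q(n, t) = 1 + 39 + 702 = 742.
Step 2: q^n = 4^13 = 67108864.
Step 3: Hamming bound ⌊q^n / V_q(n,t)⌋ = ⌊67108864/742⌋ = 90443.
Step 4: Compare |C| = 25080 to 90443: satisfied.
The claimed |C| lies below the Hamming bound.


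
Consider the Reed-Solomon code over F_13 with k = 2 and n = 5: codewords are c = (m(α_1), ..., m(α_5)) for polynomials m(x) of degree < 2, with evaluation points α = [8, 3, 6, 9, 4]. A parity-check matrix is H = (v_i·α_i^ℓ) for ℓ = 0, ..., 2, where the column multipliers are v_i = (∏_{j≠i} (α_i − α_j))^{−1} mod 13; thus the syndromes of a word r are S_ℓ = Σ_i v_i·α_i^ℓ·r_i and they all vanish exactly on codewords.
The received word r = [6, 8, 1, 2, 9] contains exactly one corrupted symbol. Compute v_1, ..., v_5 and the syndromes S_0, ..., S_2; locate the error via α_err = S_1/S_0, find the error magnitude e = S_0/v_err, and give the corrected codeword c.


S = (5, 2, 6), error at position 2, error magnitude e = 8, c = [6, 0, 1, 2, 9].

Step 1: column multipliers v_i = (∏_{j≠i}(α_i − α_j))^{−1} mod 13.
  i = 1 (α = 8): (8−3)(8−6)(8−9)(8−4) = 5·2·(−1)·4 = −40 ≡ 12, so v_1 = 12^{−1} = 12 (mod 13).
  i = 2 (α = 3): (3−8)(3−6)(3−9)(3−4) = (−5)·(−3)·(−6)·(−1) = 90 ≡ 12, so v_2 = 12^{−1} = 12 (mod 13).
  i = 3 (α = 6): (6−8)(6−3)(6−9)(6−4) = (−2)·3·(−3)·2 = 36 ≡ 10, so v_3 = 10^{−1} = 4 (mod 13).
  i = 4 (α = 9): (9−8)(9−3)(9−6)(9−4) = 1·6·3·5 = 90 ≡ 12, so v_4 = 12^{−1} = 12 (mod 13).
  i = 5 (α = 4): (4−8)(4−3)(4−6)(4−9) = (−4)·1·(−2)·(−5) = −40 ≡ 12, so v_5 = 12^{−1} = 12 (mod 13).
  v = [12, 12, 4, 12, 12].
Step 2: syndromes of r = [6, 8, 1, 2, 9] (all sums mod 13).
  S_0 = Σ v_i r_i = 12·6 + 12·8 + 4·1 + 12·2 + 12·9 = 304 ≡ 5.
  S_1 = Σ v_i α_i r_i = 12·8·6 + 12·3·8 + 4·6·1 + 12·9·2 + 12·4·9 = 1536 ≡ 2.
  α_i^2 mod 13 = [12, 9, 10, 3, 3].
  S_2 = Σ v_i α_i^2 r_i = 12·12·6 + 12·9·8 + 4·10·1 + 12·3·2 + 12·3·9 = 2164 ≡ 6.
  S = (5, 2, 6) ≠ 0, so r is not a codeword (an error is present).
Step 3: locate the error. For a single error e at position i, S_ℓ = v_i·e·α_i^ℓ, so α_err = S_1/S_0.
  S_0^{−1} = 5^{−1} = 8 (mod 13), so α_err = 2·8 = 16 ≡ 3 = α_2. Error position i = 2.
  Consistency check: S_2/S_1 = 6·7 = 42 ≡ 3 = α_err ✓ (single-error assumption holds).
Step 4: error magnitude e = S_0/v_2 = S_0·∏_{j≠2}(α_2 − α_j) = 5·12 = 60 ≡ 8 (mod 13).
Step 5: correct position 2: c_2 = r_2 − e = 8 − 8 ≡ 0 (mod 13). Hence c = [6, 0, 1, 2, 9].
  Check: interpolating c through the α_i gives m(x) = 12 + 9·x (degree < 2) with m(α_i) = c_i for every i, so c is indeed a codeword.


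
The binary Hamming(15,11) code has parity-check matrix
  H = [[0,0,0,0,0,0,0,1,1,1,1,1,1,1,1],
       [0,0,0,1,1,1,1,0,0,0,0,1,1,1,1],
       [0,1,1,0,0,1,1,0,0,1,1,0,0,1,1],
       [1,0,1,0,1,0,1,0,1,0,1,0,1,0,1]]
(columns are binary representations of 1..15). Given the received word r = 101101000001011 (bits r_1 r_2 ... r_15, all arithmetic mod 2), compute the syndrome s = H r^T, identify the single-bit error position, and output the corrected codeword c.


s = (1, 1, 0, 1)^T, error position = 13, corrected codeword c = 101101000001111

Compute s = H r^T mod 2 one row at a time:
  s_1 = 0 + 0 + 0 + 0 + 1 + 0 + 1 + 1 = 3 ≡ 1 (mod 2).
  s_2 = 1 + 0 + 1 + 0 + 1 + 0 + 1 + 1 = 5 ≡ 1 (mod 2).
  s_3 = 0 + 1 + 1 + 0 + 0 + 0 + 1 + 1 = 4 ≡ 0 (mod 2).
  s_4 = 1 + 1 + 0 + 0 + 0 + 0 + 0 + 1 = 3 ≡ 1 (mod 2).
s = (1, 1, 0, 1)^T — this equals column 13 of H (binary 1101), so error is at position 13.
Correct: flip bit 13 of r = 101101000001011 to get c = 101101000001111.


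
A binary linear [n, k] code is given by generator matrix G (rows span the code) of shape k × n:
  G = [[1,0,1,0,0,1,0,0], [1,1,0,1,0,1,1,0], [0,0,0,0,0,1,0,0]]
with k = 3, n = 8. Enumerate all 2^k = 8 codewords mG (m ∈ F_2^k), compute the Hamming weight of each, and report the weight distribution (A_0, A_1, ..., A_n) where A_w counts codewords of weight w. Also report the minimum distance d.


Weight distribution: A_0 = 1, A_1 = 1, A_2 = 1, A_3 = 1, A_4 = 2, A_5 = 2. Minimum distance d = 1.

Enumerate all 2^3 = 8 messages m ∈ F_2^3.
For each, compute codeword c = mG in F_2^8, then tally its weight.
  m = 000 → c = 00000000, weight = 0.
  m = 100 → c = 10100100, weight = 3.
  m = 010 → c = 11010110, weight = 5.
  m = 110 → c = 01110010, weight = 4.
  m = 001 → c = 00000100, weight = 1.
  m = 101 → c = 10100000, weight = 2.
  m = 011 → c = 11010010, weight = 4.
  m = 111 → c = 01110110, weight = 5.
Tally weights:
  weight 0: 1 codewords.
  weight 1: 1 codewords.
  weight 2: 1 codewords.
  weight 3: 1 codewords.
  weight 4: 2 codewords.
  weight 5: 2 codewords.
Minimum distance d = smallest w > 0 with A_w > 0 = 1.
Sanity: Σ A_w = 8 = 2^3 = 8 ✓.


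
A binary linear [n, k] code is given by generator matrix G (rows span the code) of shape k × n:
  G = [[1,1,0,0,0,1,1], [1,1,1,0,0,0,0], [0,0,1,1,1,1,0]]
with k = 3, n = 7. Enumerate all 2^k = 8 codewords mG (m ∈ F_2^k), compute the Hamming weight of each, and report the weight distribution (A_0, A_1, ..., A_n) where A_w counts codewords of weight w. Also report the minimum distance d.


Weight distribution: A_0 = 1, A_3 = 3, A_4 = 2, A_5 = 1, A_6 = 1. Minimum distance d = 3.

Enumerate all 2^3 = 8 messages m ∈ F_2^3.
For each, compute codeword c = mG in F_2^7, then tally its weight.
  m = 000 → c = 0000000, weight = 0.
  m = 100 → c = 1100011, weight = 4.
  m = 010 → c = 1110000, weight = 3.
  m = 110 → c = 0010011, weight = 3.
  m = 001 → c = 0011110, weight = 4.
  m = 101 → c = 1111101, weight = 6.
  m = 011 → c = 1101110, weight = 5.
  m = 111 → c = 0001101, weight = 3.
Tally weights:
  weight 0: 1 codewords.
  weight 3: 3 codewords.
  weight 4: 2 codewords.
  weight 5: 1 codewords.
  weight 6: 1 codewords.
Minimum distance d = smallest w > 0 with A_w > 0 = 3.
Sanity: Σ A_w = 8 = 2^3 = 8 ✓.


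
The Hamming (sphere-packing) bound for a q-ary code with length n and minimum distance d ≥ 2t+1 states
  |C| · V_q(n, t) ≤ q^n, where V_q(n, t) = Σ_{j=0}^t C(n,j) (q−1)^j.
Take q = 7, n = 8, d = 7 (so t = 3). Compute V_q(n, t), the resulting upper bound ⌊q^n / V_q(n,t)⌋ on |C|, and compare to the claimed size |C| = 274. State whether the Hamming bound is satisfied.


V_q(n, t) = 13153, q^n = 5764801, Hamming bound = 438, |C| = 274 ≤ bound (satisfied).

Step 1: Compute V_q(n, t) = Σ_{j=0}^3 C(n, j) (q−1)^j.
  j = 0: C(8,0)·(6)^0 = 1·1 = 1.
  j = 1: C(8,1)·(6)^1 = 8·6 = 48.
  j = 2: C(8,2)·(6)^2 = 28·36 = 1008.
  j = 3: C(8,3)·(6)^3 = 56·216 = 12096.
  V_q(n, t) = 1 + 48 + 1008 + 12096 = 13153.
Step 2: q^n = 7^8 = 5764801.
Step 3: Hamming bound ⌊q^n / V_q(n,t)⌋ = ⌊5764801/13153⌋ = 438.
Step 4: Compare |C| = 274 to 438: satisfied.
The claimed |C| lies below the Hamming bound.


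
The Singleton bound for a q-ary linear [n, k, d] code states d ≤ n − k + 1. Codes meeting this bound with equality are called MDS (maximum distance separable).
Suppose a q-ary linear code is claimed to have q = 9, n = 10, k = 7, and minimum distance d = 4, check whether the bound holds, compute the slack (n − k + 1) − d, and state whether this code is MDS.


Singleton RHS = n − k + 1 = 4, slack = 0, bound satisfied, MDS.

Singleton bound: d ≤ n − k + 1.
Here n = 10, k = 7, so n − k + 1 = 4.
Given d = 4, check d ≤ 4: YES.
Slack = (n − k + 1) − d = 0.
The code is MDS (slack = 0).
Description: the claimed parameters are [10, 7, 4]_9; such a code would be MDS (meets Singleton bound).


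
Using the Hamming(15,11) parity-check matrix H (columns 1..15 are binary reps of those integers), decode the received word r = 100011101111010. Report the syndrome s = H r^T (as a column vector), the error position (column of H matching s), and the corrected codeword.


s = (1, 1, 1, 1)^T, error position = 15, corrected codeword c = 100011101111011

Compute s = H r^T mod 2 one row at a time:
  s_1 = 0 + 1 + 1 + 1 + 1 + 0 + 1 + 0 = 5 ≡ 1 (mod 2).
  s_2 = 0 + 1 + 1 + 1 + 1 + 0 + 1 + 0 = 5 ≡ 1 (mod 2).
  s_3 = 0 + 0 + 1 + 1 + 1 + 1 + 1 + 0 = 5 ≡ 1 (mod 2).
  s_4 = 1 + 0 + 1 + 1 + 1 + 1 + 0 + 0 = 5 ≡ 1 (mod 2).
s = (1, 1, 1, 1)^T — this equals column 15 of H (binary 1111), so error is at position 15.
Correct: flip bit 15 of r = 100011101111010 to get c = 100011101111011.


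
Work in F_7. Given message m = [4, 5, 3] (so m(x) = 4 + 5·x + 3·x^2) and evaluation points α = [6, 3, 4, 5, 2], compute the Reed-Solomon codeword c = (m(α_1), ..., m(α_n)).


c = [2, 4, 2, 6, 5]

Message polynomial: m(x) = 4 + 5·x + 3·x^2 (mod 7).
For each evaluation point α_i, compute m(α_i) mod 7:
  α_1 = 6: Horner steps 3 → 2 → 2, so m(6) = 2.
  α_2 = 3: Horner steps 3 → 0 → 4, so m(3) = 4.
  α_3 = 4: Horner steps 3 → 3 → 2, so m(4) = 2.
  α_4 = 5: Horner steps 3 → 6 → 6, so m(5) = 6.
  α_5 = 2: Horner steps 3 → 4 → 5, so m(2) = 5.
Codeword c = [2, 4, 2, 6, 5] ∈ F_7^5.


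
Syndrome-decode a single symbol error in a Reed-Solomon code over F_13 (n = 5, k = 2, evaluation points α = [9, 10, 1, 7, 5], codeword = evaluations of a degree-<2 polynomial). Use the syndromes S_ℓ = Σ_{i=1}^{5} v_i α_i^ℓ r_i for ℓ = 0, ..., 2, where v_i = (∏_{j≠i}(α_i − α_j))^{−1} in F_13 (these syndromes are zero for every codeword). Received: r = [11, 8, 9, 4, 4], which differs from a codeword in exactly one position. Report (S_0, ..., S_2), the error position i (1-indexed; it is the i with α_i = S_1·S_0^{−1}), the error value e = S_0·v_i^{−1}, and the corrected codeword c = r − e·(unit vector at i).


S = (8, 1, 5), error at position 5, error magnitude e = 7, c = [11, 8, 9, 4, 10].

Step 1: column multipliers v_i = (∏_{j≠i}(α_i − α_j))^{−1} mod 13.
  i = 1 (α = 9): (9−10)(9−1)(9−7)(9−5) = (−1)·8·2·4 = −64 ≡ 1, so v_1 = 1^{−1} = 1 (mod 13).
  i = 2 (α = 10): (10−9)(10−1)(10−7)(10−5) = 1·9·3·5 = 135 ≡ 5, so v_2 = 5^{−1} = 8 (mod 13).
  i = 3 (α = 1): (1−9)(1−10)(1−7)(1−5) = (−8)·(−9)·(−6)·(−4) = 1728 ≡ 12, so v_3 = 12^{−1} = 12 (mod 13).
  i = 4 (α = 7): (7−9)(7−10)(7−1)(7−5) = (−2)·(−3)·6·2 = 72 ≡ 7, so v_4 = 7^{−1} = 2 (mod 13).
  i = 5 (α = 5): (5−9)(5−10)(5−1)(5−7) = (−4)·(−5)·4·(−2) = −160 ≡ 9, so v_5 = 9^{−1} = 3 (mod 13).
  v = [1, 8, 12, 2, 3].
Step 2: syndromes of r = [11, 8, 9, 4, 4] (all sums mod 13).
  S_0 = Σ v_i r_i = 1·11 + 8·8 + 12·9 + 2·4 + 3·4 = 203 ≡ 8.
  S_1 = Σ v_i α_i r_i = 1·9·11 + 8·10·8 + 12·1·9 + 2·7·4 + 3·5·4 = 963 ≡ 1.
  α_i^2 mod 13 = [3, 9, 1, 10, 12].
  S_2 = Σ v_i α_i^2 r_i = 1·3·11 + 8·9·8 + 12·1·9 + 2·10·4 + 3·12·4 = 941 ≡ 5.
  S = (8, 1, 5) ≠ 0, so r is not a codeword (an error is present).
Step 3: locate the error. For a single error e at position i, S_ℓ = v_i·e·α_i^ℓ, so α_err = S_1/S_0.
  S_0^{−1} = 8^{−1} = 5 (mod 13), so α_err = 1·5 = 5 ≡ 5 = α_5. Error position i = 5.
  Consistency check: S_2/S_1 = 5·1 = 5 ≡ 5 = α_err ✓ (single-error assumption holds).
Step 4: error magnitude e = S_0/v_5 = S_0·∏_{j≠5}(α_5 − α_j) = 8·9 = 72 ≡ 7 (mod 13).
Step 5: correct position 5: c_5 = r_5 − e = 4 − 7 ≡ 10 (mod 13). Hence c = [11, 8, 9, 4, 10].
  Check: interpolating c through the α_i gives m(x) = 12 + 10·x (degree < 2) with m(α_i) = c_i for every i, so c is indeed a codeword.


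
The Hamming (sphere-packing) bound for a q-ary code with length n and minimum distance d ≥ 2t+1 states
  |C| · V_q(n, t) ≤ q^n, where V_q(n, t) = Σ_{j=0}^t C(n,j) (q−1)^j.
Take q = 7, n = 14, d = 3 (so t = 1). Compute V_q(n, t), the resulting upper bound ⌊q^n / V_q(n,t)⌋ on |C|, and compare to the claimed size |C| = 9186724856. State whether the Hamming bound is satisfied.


V_q(n, t) = 85, q^n = 678223072849, Hamming bound = 7979094974, |C| = 9186724856 > bound (violated).

Step 1: Compute V_q(n, t) = Σ_{j=0}^1 C(n, j) (q−1)^j.
  j = 0: C(14,0)·(6)^0 = 1·1 = 1.
  j = 1: C(14,1)·(6)^1 = 14·6 = 84.
  V_q(n, t) = 1 + 84 = 85.
Step 2: q^n = 7^14 = 678223072849.
Step 3: Hamming bound ⌊q^n / V_q(n,t)⌋ = ⌊678223072849/85⌋ = 7979094974.
Step 4: Compare |C| = 9186724856 to 7979094974: violated.
The claimed |C| lies above the Hamming bound, so no 7-ary code of length 14 with d ≥ 3 can have 9186724856 codewords.


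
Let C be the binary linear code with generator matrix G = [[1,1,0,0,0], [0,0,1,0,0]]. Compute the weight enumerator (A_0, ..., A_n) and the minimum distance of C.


Weight distribution: A_0 = 1, A_1 = 1, A_2 = 1, A_3 = 1. Minimum distance d = 1.

Enumerate all 2^2 = 4 messages m ∈ F_2^2.
For each, compute codeword c = mG in F_2^5, then tally its weight.
  m = 00 → c = 00000, weight = 0.
  m = 10 → c = 11000, weight = 2.
  m = 01 → c = 00100, weight = 1.
  m = 11 → c = 11100, weight = 3.
Tally weights:
  weight 0: 1 codewords.
  weight 1: 1 codewords.
  weight 2: 1 codewords.
  weight 3: 1 codewords.
Minimum distance d = smallest w > 0 with A_w > 0 = 1.
Sanity: Σ A_w = 4 = 2^2 = 4 ✓.


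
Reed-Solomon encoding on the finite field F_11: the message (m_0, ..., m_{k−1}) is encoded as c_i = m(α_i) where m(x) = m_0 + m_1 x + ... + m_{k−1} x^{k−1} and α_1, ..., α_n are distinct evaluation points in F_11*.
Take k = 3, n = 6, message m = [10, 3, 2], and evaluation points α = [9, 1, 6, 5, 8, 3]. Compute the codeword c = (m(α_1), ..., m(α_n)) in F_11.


c = [1, 4, 1, 9, 8, 4]

Message polynomial: m(x) = 10 + 3·x + 2·x^2 (mod 11).
For each evaluation point α_i, compute m(α_i) mod 11:
  α_1 = 9: Horner steps 2 → 10 → 1, so m(9) = 1.
  α_2 = 1: Horner steps 2 → 5 → 4, so m(1) = 4.
  α_3 = 6: Horner steps 2 → 4 → 1, so m(6) = 1.
  α_4 = 5: Horner steps 2 → 2 → 9, so m(5) = 9.
  α_5 = 8: Horner steps 2 → 8 → 8, so m(8) = 8.
  α_6 = 3: Horner steps 2 → 9 → 4, so m(3) = 4.
Codeword c = [1, 4, 1, 9, 8, 4] ∈ F_11^6.
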